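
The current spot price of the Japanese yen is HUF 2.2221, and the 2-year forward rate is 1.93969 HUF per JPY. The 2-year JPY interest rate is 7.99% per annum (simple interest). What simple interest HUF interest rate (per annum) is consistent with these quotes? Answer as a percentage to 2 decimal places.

T = 2 years.
F/S = 1.93969/2.2221 = 0.8729085 = (growth of HUF) / (growth of JPY).
The JPY side grows by 1 + 0.0799×2 = 1.159800.
So the HUF growth factor = 1.0123993.
r = (1.0123993 − 1)/2 = 0.006200 → 0.62%.

0.62%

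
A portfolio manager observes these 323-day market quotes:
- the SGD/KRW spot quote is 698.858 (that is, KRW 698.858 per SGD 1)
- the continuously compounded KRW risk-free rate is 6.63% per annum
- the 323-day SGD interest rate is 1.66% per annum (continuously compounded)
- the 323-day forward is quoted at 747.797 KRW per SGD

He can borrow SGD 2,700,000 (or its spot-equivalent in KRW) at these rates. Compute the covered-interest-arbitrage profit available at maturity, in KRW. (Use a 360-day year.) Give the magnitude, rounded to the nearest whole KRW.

T = 323/360 years.
Keep in SGD, deliver into the forward: 2,700,000·1.015005355555·747.797 = KRW 2,049,348,491.64.
Swap to KRW now, deposit: 2,700,000·698.858·1.061290725921 = KRW 2,002,567,088.17.
The quoted forward overvalues SGD, so borrow KRW, buy SGD at spot, deposit the SGD at 1.66%, and sell the proceeds forward at 747.797.
The gap between the two covered legs is KRW 46,781,403.

KRW 46,781,403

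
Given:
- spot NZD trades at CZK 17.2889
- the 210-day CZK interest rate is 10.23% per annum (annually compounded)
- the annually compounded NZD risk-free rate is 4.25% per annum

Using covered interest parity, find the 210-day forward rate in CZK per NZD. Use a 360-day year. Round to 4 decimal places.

T = 210/360 years.
CZK accumulates by (1 + 0.1023)^(210/360) = 1.05846107.
NZD accumulates by (1 + 0.0425)^(210/360) = 1.02457645.
Forward (CZK per NZD) = 17.2889 × 1.05846107 / 1.02457645 = 17.860676.

17.8607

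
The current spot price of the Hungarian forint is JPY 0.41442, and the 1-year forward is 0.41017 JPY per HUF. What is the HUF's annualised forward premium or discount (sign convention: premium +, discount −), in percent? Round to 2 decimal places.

T = 1 year.
HUF trades forward at -1.02553% vs spot over the period.
×(1/T) gives -1.03% p.a.

-1.03%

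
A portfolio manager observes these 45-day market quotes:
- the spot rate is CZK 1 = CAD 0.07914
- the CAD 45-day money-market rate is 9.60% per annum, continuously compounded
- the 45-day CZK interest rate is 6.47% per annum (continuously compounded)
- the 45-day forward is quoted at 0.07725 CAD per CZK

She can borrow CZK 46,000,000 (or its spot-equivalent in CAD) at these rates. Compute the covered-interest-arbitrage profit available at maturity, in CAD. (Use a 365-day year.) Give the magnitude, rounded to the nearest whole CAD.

CAD 101,824

T = 45/365 years.
Invest the CZK and cover forward: 46,000,000 × 1.008008611 × 0.07725 = CAD 3,581,958.60.
Convert at spot and invest in CAD: 46,000,000 × 0.07914 × 1.011905934 = CAD 3,683,782.84.
The quoted forward undervalues CZK, so borrow CZK, convert to CAD at spot, deposit the CAD at 9.60%, and buy CZK forward at 0.07725 to cover the loan.
Arbitrage profit = |3,581,958.60 − 3,683,782.84| = CAD 101,824.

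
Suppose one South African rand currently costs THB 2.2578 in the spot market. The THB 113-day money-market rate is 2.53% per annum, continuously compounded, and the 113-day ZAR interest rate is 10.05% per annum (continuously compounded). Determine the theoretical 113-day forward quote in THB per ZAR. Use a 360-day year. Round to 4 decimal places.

2.2051

T = 113/360 years.
Growth of 1 THB over T: e^(0.0253×113/360) = 1.007973.
ZAR accumulates by e^(0.1005×113/360) = 1.0320487.
So F = 2.2578 × 1.007973 / 1.0320487 = 2.205130 (THB/ZAR).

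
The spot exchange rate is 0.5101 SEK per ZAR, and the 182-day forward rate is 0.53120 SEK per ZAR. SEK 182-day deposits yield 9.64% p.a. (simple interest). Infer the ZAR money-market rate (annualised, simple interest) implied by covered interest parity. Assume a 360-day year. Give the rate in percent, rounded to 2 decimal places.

1.40%

T = 182/360 years.
CIP gives F = S · g_SEK/g_ZAR, so g_SEK/g_ZAR = 0.5312/0.5101 = 1.0413644.
The SEK side grows by 1 + 0.0964×182/360 = 1.0487356.
That pins the ZAR growth at 1.0070784.
r = (1.0070784 − 1)/(182/360) = 0.014001 → 1.40%.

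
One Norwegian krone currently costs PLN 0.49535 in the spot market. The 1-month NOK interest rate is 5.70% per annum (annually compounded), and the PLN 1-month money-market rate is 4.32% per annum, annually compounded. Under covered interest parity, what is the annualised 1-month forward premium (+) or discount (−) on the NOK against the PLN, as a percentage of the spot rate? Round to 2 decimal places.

-1.31%

T = 1/12 years.
No-arbitrage forward: 0.49535 × 1.0035306 / 1.0046302 = 0.49480782 PLN/NOK.
(F − S)/S ÷ T = (0.49480782 − 0.49535)/0.49535/(1/12) = -0.013134 → -1.31%.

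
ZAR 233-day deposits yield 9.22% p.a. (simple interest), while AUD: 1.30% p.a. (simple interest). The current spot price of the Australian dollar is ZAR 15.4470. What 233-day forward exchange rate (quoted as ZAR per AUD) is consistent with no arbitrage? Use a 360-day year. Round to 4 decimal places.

T = 233/360 years.
ZAR growth factor: 1 + 0.0922×233/360 = 1.05967389.
Growth of 1 AUD over T: 1 + 0.0130×233/360 = 1.00841389.
So F = 15.447 × 1.05967389 / 1.00841389 = 16.232207 (ZAR/AUD).

16.2322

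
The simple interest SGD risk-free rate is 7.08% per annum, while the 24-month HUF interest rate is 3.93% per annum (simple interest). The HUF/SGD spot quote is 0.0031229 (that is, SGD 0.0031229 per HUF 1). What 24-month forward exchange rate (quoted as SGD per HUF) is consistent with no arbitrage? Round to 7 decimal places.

T = 2 years.
SGD accumulates by 1 + 0.0708×2 = 1.141600.
Growth of 1 HUF over T: 1 + 0.0393×2 = 1.078600.
CIP: F = S · (grow SGD)/(grow HUF) = 0.0031229 × 1.141600/1.078600 = 0.003305306 SGD per HUF.

0.0033053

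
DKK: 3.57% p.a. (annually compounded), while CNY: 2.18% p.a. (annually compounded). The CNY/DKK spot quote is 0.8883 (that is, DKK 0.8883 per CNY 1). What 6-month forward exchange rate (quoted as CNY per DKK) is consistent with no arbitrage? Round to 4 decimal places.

1.1182

T = 6/12 years.
Growth of 1 DKK over T: (1 + 0.0357)^(6/12) = 1.0176935.
Growth of 1 CNY over T: (1 + 0.0218)^(6/12) = 1.0108412.
Forward (DKK per CNY) = 0.8883 × 1.0176935 / 1.0108412 = 0.8943216.
Quoted the other way: 1/0.8943216 = 1.1182 CNY per DKK.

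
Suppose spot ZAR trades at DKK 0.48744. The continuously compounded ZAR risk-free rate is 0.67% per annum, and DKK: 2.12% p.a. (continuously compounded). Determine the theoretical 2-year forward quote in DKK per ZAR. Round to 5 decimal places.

T = 2 years.
DKK growth factor: e^(0.0212×2) = 1.0433117.
ZAR growth factor: e^(0.0067×2) = 1.0134902.
Forward (DKK per ZAR) = 0.48744 × 1.0433117 / 1.0134902 = 0.5017827.

0.50178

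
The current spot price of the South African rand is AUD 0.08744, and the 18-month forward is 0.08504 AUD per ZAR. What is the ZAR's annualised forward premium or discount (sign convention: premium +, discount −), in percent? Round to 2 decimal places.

T = 18/12 years.
Period premium: (0.08504 − 0.08744)/0.08744 = -0.0274474.
Per annum: -0.0274474 / (18/12) = -0.018298 = -1.83%.

-1.83%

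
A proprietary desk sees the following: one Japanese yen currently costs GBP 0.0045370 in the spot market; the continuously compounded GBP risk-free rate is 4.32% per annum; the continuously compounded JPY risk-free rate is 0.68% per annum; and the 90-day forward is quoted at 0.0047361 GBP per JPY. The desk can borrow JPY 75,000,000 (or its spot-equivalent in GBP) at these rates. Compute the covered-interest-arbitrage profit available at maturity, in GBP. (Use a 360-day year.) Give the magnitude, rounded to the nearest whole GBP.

GBP 11,842

T = 90/360 years.
Route A — deposit JPY, sell forward: 75,000,000 × 1.00170145 × 0.0047361 = GBP 355,811.87.
Route B — convert at spot, deposit GBP: 75,000,000 × 0.0045370 × 1.01085853 = GBP 343,969.89.
The quoted forward overvalues JPY, so borrow GBP, buy JPY at spot, deposit the JPY at 0.68%, and sell the proceeds forward at 0.0047361.
Profit = 355,811.87 − 343,969.89 = GBP 11,842.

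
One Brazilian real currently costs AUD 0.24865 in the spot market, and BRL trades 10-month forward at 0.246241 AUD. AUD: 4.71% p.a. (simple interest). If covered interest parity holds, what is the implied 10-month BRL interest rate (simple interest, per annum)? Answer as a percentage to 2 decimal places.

T = 10/12 years.
F/S = 0.246241/0.24865 = 0.9903117 = (growth of AUD) / (growth of BRL).
The AUD side grows by 1 + 0.0471×10/12 = 1.039250.
Hence g_BRL = 1.0494171.
r = (1.0494171 − 1)/(10/12) = 0.059301 → 5.93%.

5.93%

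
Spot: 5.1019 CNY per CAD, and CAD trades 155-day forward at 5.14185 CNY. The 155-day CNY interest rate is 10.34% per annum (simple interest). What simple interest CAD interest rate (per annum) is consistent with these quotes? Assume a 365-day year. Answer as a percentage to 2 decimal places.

8.43%

T = 155/365 years.
F/S = 5.14185/5.1019 = 1.0078304 = (growth of CNY) / (growth of CAD).
CNY growth factor: 1 + 0.1034×155/365 = 1.0439096.
Hence g_CAD = 1.0357989.
(1.0357989 − 1)/T = 0.084301, i.e. 8.43%.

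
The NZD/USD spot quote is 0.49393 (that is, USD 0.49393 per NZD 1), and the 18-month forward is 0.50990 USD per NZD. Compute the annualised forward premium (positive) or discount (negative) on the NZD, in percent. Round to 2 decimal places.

T = 18/12 years.
NZD trades forward at +3.23325% vs spot over the period.
Annualise by dividing by T: 0.0323325 / (18/12) = 0.021555 → 2.16%.

+2.16%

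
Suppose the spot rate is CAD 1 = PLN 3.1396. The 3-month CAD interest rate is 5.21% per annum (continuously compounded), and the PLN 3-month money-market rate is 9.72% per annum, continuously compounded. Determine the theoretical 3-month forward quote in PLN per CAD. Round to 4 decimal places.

T = 3/12 years.
Growth of 1 PLN over T: e^(0.0972×3/12) = 1.0245977.
CAD growth factor: e^(0.0521×3/12) = 1.0131102.
CIP: F = S · (grow PLN)/(grow CAD) = 3.1396 × 1.0245977/1.0131102 = 3.175199 PLN per CAD.

3.1752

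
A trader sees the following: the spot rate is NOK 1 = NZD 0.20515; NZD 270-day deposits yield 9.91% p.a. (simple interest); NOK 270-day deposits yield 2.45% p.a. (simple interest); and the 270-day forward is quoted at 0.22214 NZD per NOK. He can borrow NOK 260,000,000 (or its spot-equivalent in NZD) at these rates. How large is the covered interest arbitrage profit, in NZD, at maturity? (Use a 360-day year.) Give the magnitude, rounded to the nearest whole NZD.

NZD 1,514,253

T = 270/360 years.
Keep in NOK, deliver into the forward: 260,000,000·1.018375·0.22214 = NZD 58,817,673.85.
Swap to NZD now, deposit: 260,000,000·0.20515·1.074325 = NZD 57,303,421.18.
The quoted forward overvalues NOK, so borrow NZD, buy NOK at spot, deposit the NOK at 2.45%, and sell the proceeds forward at 0.22214.
Profit = 58,817,673.85 − 57,303,421.18 = NZD 1,514,253.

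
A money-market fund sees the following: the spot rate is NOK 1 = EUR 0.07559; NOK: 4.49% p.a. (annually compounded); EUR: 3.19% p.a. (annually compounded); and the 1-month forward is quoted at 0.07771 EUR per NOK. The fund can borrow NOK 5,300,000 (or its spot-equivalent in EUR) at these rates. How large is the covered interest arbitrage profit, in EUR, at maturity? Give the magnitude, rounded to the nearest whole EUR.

T = 1/12 years.
Route A — deposit NOK, sell forward: 5,300,000 × 1.00366681 × 0.07771 = EUR 413,373.22.
Route B — convert at spot, deposit EUR: 5,300,000 × 0.07559 × 1.00262024 = EUR 401,676.74.
The quoted forward overvalues NOK, so borrow EUR, buy NOK at spot, deposit the NOK at 4.49%, and sell the proceeds forward at 0.07771.
Arbitrage profit = |413,373.22 − 401,676.74| = EUR 11,696.

EUR 11,696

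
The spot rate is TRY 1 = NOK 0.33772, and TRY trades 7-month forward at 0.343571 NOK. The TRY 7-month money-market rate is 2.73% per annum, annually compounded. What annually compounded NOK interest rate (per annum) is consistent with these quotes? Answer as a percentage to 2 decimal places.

5.80%

T = 7/12 years.
CIP gives F = S · g_NOK/g_TRY, so g_NOK/g_TRY = 0.343571/0.33772 = 1.0173250.
TRY growth factor: (1 + 0.0273)^(7/12) = 1.0158356.
So the NOK growth factor = 1.033435.
Annualise: 1.033435^(12/7) − 1 = 0.057999 = 5.80%.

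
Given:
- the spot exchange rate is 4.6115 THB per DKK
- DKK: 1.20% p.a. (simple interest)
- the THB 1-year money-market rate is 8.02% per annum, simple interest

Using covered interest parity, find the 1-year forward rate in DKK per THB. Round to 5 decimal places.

0.20316

T = 1 year.
THB growth factor: 1 + 0.0802×1 = 1.080200.
DKK growth factor: 1 + 0.0120×1 = 1.012000.
Forward (THB per DKK) = 4.6115 × 1.080200 / 1.012000 = 4.922275.
Quoted the other way: 1/4.922275 = 0.20316 DKK per THB.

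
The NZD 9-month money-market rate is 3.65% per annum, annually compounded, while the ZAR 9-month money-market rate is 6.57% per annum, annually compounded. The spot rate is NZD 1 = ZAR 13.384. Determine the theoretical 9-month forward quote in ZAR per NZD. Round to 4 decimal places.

13.6658

T = 9/12 years.
Growth of 1 ZAR over T: (1 + 0.0657)^(9/12) = 1.04888101.
Growth of 1 NZD over T: (1 + 0.0365)^(9/12) = 1.02725196.
So F = 13.384 × 1.04888101 / 1.02725196 = 13.665804 (ZAR/NZD).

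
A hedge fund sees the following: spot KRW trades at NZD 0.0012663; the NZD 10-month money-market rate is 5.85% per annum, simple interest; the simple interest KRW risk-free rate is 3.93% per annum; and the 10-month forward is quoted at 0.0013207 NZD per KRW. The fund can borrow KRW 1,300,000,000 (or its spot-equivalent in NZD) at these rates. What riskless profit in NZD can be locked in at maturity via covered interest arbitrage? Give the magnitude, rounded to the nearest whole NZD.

NZD 46,697

T = 10/12 years.
Route A — deposit KRW, sell forward: 1,300,000,000 × 1.032750 × 0.0013207 = NZD 1,773,138.80.
Route B — convert at spot, deposit NZD: 1,300,000,000 × 0.0012663 × 1.048750 = NZD 1,726,441.76.
The quoted forward overvalues KRW, so borrow NZD, buy KRW at spot, deposit the KRW at 3.93%, and sell the proceeds forward at 0.0013207.
The gap between the two covered legs is NZD 46,697.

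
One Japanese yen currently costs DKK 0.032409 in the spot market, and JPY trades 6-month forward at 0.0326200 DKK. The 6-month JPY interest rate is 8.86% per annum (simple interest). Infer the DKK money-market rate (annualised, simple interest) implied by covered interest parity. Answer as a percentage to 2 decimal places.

T = 6/12 years.
F/S = 0.03262/0.032409 = 1.0065105 = (growth of DKK) / (growth of JPY).
The JPY side grows by 1 + 0.0886×6/12 = 1.044300.
That pins the DKK growth at 1.0510989.
(1.0510989 − 1)/T = 0.102198, i.e. 10.22%.

10.22%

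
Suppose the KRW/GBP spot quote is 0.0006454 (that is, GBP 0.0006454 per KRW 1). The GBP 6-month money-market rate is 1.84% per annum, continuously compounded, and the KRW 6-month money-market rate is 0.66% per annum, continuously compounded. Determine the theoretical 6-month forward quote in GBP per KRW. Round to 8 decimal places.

T = 6/12 years.
GBP growth factor: e^(0.0184×6/12) = 1.0092425.
KRW growth factor: e^(0.0066×6/12) = 1.0033055.
Forward (GBP per KRW) = 0.0006454 × 1.0092425 / 1.0033055 = 0.0006492191.

0.00064922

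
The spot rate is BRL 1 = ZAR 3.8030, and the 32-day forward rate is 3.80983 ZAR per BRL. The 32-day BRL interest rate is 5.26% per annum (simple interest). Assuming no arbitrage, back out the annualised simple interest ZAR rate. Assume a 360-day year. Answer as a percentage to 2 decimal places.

7.29%

T = 32/360 years.
CIP gives F = S · g_ZAR/g_BRL, so g_ZAR/g_BRL = 3.80983/3.803 = 1.0017960.
BRL growth factor: 1 + 0.0526×32/360 = 1.0046756.
That pins the ZAR growth at 1.006480.
(1.006480 − 1)/T = 0.072900, i.e. 7.29%.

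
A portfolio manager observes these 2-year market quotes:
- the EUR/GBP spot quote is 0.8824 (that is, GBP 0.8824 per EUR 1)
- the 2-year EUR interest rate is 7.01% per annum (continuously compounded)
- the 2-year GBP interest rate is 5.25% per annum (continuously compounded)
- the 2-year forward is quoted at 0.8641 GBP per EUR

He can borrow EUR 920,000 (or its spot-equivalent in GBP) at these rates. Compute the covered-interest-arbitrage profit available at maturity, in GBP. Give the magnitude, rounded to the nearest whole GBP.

T = 2 years.
Invest the EUR and cover forward: 920,000 × 1.15050388 × 0.8641 = GBP 914,618.37.
Convert at spot and invest in GBP: 920,000 × 0.8824 × 1.11071061 = GBP 901,683.76.
The quoted forward overvalues EUR, so borrow GBP, buy EUR at spot, deposit the EUR at 7.01%, and sell the proceeds forward at 0.8641.
Arbitrage profit = |914,618.37 − 901,683.76| = GBP 12,935.

GBP 12,935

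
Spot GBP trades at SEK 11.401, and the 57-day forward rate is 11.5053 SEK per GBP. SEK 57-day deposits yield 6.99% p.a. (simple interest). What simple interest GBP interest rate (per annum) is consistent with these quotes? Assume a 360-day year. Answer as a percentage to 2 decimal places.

1.20%

T = 57/360 years.
CIP gives F = S · g_SEK/g_GBP, so g_SEK/g_GBP = 11.5053/11.401 = 1.0091483.
SEK growth factor: 1 + 0.0699×57/360 = 1.0110675.
That pins the GBP growth at 1.0019018.
r = (1.0019018 − 1)/(57/360) = 0.012011 → 1.20%.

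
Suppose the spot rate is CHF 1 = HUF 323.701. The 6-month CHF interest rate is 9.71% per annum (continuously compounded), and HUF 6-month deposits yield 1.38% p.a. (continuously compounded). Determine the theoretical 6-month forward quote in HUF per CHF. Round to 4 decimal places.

310.4958

T = 6/12 years.
Growth of 1 HUF over T: e^(0.0138×6/12) = 1.00692386.
CHF accumulates by e^(0.0971×6/12) = 1.049747858.
So F = 323.701 × 1.00692386 / 1.049747858 = 310.495761 (HUF/CHF).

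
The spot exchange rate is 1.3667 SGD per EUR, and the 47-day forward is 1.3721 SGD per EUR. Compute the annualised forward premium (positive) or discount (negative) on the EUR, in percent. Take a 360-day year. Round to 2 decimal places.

+3.03%

T = 47/360 years.
EUR trades forward at +0.39511% vs spot over the period.
Per annum: 0.0039511 / (47/360) = 0.030264 = 3.03%.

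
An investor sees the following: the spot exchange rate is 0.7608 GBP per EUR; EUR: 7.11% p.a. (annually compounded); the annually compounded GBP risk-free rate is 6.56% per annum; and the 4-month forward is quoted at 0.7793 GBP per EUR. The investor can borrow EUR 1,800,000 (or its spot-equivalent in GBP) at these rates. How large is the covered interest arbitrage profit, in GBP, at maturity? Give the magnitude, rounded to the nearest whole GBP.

GBP 36,474

T = 4/12 years.
Route A — deposit EUR, sell forward: 1,800,000 × 1.023159497 × 0.7793 = GBP 1,435,226.75.
Route B — convert at spot, deposit GBP: 1,800,000 × 0.7608 × 1.021405214 = GBP 1,398,753.16.
The quoted forward overvalues EUR, so borrow GBP, buy EUR at spot, deposit the EUR at 7.11%, and sell the proceeds forward at 0.7793.
Arbitrage profit = |1,435,226.75 − 1,398,753.16| = GBP 36,474.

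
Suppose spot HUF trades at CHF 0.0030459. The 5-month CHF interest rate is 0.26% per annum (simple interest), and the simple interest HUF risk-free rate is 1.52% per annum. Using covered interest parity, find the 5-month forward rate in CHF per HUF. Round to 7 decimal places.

T = 5/12 years.
CHF growth factor: 1 + 0.0026×5/12 = 1.0010833.
Growth of 1 HUF over T: 1 + 0.0152×5/12 = 1.0063333.
Forward (CHF per HUF) = 0.0030459 × 1.0010833 / 1.0063333 = 0.003030010.

0.0030300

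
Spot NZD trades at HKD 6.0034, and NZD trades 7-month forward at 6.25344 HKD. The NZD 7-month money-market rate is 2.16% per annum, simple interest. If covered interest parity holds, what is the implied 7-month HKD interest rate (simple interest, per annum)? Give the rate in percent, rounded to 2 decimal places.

9.39%

T = 7/12 years.
By CIP, F/S equals the HKD-to-NZD growth ratio: 6.25344/6.0034 = 1.0416497.
The NZD side grows by 1 + 0.0216×7/12 = 1.012600.
So the HKD growth factor = 1.0547745.
(1.0547745 − 1)/T = 0.093899, i.e. 9.39%.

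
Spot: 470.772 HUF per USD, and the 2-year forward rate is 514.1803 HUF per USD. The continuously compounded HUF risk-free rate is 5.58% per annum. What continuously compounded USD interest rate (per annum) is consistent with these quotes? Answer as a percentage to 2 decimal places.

T = 2 years.
CIP gives F = S · g_HUF/g_USD, so g_HUF/g_USD = 514.1803/470.772 = 1.0922066.
HUF growth factor: e^(0.0558×2) = 1.1180655.
So the USD growth factor = 1.0236758.
r = ln(1.0236758)/2 = 0.011700 → 1.17%.

1.17%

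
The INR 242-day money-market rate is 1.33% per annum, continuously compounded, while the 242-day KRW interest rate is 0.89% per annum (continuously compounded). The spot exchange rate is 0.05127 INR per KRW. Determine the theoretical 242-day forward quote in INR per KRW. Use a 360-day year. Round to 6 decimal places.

0.051422

T = 242/360 years.
INR accumulates by e^(0.0133×242/360) = 1.0089806.
Growth of 1 KRW over T: e^(0.0089×242/360) = 1.0060007.
So F = 0.05127 × 1.0089806 / 1.0060007 = 0.05142187 (INR/KRW).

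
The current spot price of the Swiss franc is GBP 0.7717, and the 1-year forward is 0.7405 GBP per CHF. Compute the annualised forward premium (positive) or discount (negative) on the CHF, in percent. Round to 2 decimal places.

T = 1 year.
(F − S)/S = (0.7405 − 0.7717)/0.7717 = -0.0404302.
Annualise by dividing by T: -0.0404302 / 1 = -0.040430 → -4.04%.

-4.04%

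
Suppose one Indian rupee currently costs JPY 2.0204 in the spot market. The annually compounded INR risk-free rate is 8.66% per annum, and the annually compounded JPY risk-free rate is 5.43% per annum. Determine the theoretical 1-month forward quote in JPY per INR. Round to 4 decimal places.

2.0153

T = 1/12 years.
JPY accumulates by (1 + 0.0543)^(1/12) = 1.0044161.
INR accumulates by (1 + 0.0866)^(1/12) = 1.0069451.
CIP: F = S · (grow JPY)/(grow INR) = 2.0204 × 1.0044161/1.0069451 = 2.015326 JPY per INR.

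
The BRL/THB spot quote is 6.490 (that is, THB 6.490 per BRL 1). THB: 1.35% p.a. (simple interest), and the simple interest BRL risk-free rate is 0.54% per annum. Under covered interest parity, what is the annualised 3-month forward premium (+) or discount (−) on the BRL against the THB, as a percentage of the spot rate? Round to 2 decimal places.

T = 3/12 years.
CIP forward (THB per BRL) = 6.49 × 1.003375/1.001350 = 6.503125.
Annualised premium = (F − S)/S × (1/T) = (6.503125 − 6.49)/6.49 ÷ (3/12) = 0.81%.

+0.81%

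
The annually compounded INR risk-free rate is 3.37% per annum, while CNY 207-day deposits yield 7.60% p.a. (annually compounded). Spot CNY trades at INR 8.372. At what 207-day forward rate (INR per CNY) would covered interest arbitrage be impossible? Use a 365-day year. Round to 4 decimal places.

T = 207/365 years.
Growth of 1 INR over T: (1 + 0.0337)^(207/365) = 1.0189749.
Growth of 1 CNY over T: (1 + 0.0760)^(207/365) = 1.042417.
CIP: F = S · (grow INR)/(grow CNY) = 8.372 × 1.0189749/1.042417 = 8.183729 INR per CNY.

8.1837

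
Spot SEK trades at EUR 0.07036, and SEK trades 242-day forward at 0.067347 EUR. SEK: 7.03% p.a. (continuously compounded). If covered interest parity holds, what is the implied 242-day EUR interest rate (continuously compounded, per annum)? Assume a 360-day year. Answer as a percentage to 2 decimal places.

T = 242/360 years.
CIP gives F = S · g_EUR/g_SEK, so g_EUR/g_SEK = 0.067347/0.07036 = 0.9571774.
The SEK side grows by e^(0.0703×242/360) = 1.0483916.
So the EUR growth factor = 1.0034967.
r = ln(1.0034967)/(242/360) = 0.005193 → 0.52%.

0.52%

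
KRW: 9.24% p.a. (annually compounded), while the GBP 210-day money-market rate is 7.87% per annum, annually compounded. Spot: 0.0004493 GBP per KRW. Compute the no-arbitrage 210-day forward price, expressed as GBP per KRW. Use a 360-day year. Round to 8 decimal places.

T = 210/360 years.
Growth of 1 GBP over T: (1 + 0.0787)^(210/360) = 1.0451823.
KRW growth factor: (1 + 0.0924)^(210/360) = 1.0529053.
Forward (GBP per KRW) = 0.0004493 × 1.0451823 / 1.0529053 = 0.0004460044.

0.00044600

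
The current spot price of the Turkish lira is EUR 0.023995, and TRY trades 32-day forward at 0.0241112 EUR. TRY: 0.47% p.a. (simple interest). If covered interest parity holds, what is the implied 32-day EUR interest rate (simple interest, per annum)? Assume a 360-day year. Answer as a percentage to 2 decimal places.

T = 32/360 years.
By CIP, F/S equals the EUR-to-TRY growth ratio: 0.0241112/0.023995 = 1.0048427.
The TRY side grows by 1 + 0.0047×32/360 = 1.0004178.
That pins the EUR growth at 1.0052625.
r = (1.0052625 − 1)/(32/360) = 0.059203 → 5.92%.

5.92%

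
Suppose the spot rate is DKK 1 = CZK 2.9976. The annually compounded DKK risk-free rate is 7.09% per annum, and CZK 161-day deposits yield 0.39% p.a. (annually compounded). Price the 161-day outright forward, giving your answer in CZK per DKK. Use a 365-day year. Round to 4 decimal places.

T = 161/365 years.
CZK accumulates by (1 + 0.0039)^(161/365) = 1.0017184.
DKK accumulates by (1 + 0.0709)^(161/365) = 1.0306759.
So F = 2.9976 × 1.0017184 / 1.0306759 = 2.913381 (CZK/DKK).

2.9134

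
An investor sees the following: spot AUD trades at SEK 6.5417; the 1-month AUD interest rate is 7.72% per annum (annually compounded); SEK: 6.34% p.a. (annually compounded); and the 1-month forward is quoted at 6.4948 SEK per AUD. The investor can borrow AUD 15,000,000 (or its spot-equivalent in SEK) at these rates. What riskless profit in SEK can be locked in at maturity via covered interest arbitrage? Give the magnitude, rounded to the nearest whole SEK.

T = 1/12 years.
Route A — deposit AUD, sell forward: 15,000,000 × 1.0062163319 × 6.4948 = SEK 98,027,607.49.
Route B — convert at spot, deposit SEK: 15,000,000 × 6.5417 × 1.0051357532 = SEK 98,629,448.35.
The quoted forward undervalues AUD, so borrow AUD, convert to SEK at spot, deposit the SEK at 6.34%, and buy AUD forward at 6.4948 to cover the loan.
Profit = 98,629,448.35 − 98,027,607.49 = SEK 601,841.

SEK 601,841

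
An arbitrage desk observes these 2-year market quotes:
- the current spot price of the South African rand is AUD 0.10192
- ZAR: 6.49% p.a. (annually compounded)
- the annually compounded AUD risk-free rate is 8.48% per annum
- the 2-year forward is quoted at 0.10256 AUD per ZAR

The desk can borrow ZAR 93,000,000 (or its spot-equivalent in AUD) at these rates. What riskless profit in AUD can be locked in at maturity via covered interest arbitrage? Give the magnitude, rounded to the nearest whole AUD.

AUD 337,987

T = 2 years.
Route A — deposit ZAR, sell forward: 93,000,000 × 1.13401201 × 0.10256 = AUD 10,816,297.27.
Route B — convert at spot, deposit AUD: 93,000,000 × 0.10192 × 1.17679104 = AUD 11,154,284.48.
The quoted forward undervalues ZAR, so borrow ZAR, convert to AUD at spot, deposit the AUD at 8.48%, and buy ZAR forward at 0.10256 to cover the loan.
Profit = 11,154,284.48 − 10,816,297.27 = AUD 337,987.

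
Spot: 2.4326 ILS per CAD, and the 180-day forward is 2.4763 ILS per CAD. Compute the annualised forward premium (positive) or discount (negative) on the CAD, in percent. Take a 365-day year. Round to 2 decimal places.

+3.64%

T = 180/365 years.
(F − S)/S = (2.4763 − 2.4326)/2.4326 = 0.0179643.
Annualise by dividing by T: 0.0179643 / (180/365) = 0.036428 → 3.64%.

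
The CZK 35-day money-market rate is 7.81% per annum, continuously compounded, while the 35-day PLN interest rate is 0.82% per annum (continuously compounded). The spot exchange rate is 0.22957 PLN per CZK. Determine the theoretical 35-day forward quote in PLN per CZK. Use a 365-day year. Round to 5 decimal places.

T = 35/365 years.
PLN accumulates by e^(0.0082×35/365) = 1.0007866.
CZK accumulates by e^(0.0781×35/365) = 1.0075172.
Forward (PLN per CZK) = 0.22957 × 1.0007866 / 1.0075172 = 0.2280364.

0.22804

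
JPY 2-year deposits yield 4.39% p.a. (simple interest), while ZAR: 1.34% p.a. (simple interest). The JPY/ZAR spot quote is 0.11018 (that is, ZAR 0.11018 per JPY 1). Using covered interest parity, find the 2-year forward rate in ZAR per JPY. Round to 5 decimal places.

0.10400

T = 2 years.
Growth of 1 ZAR over T: 1 + 0.0134×2 = 1.026800.
JPY growth factor: 1 + 0.0439×2 = 1.087800.
Forward (ZAR per JPY) = 0.11018 × 1.026800 / 1.087800 = 0.1040015.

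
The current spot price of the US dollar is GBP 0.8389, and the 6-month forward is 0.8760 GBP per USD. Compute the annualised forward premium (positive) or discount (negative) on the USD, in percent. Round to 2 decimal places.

T = 6/12 years.
Period premium: (0.8760 − 0.8389)/0.8389 = 0.0442246.
×(1/T) gives 8.84% p.a.

+8.84%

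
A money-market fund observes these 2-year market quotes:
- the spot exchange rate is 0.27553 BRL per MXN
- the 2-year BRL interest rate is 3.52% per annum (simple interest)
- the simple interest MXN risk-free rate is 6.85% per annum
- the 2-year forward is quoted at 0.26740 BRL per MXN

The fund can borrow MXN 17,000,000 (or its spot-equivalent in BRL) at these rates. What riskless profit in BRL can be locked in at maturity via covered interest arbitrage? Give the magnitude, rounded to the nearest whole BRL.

BRL 154,810

T = 2 years.
Invest the MXN and cover forward: 17,000,000 × 1.137000 × 0.26740 = BRL 5,168,574.60.
Convert at spot and invest in BRL: 17,000,000 × 0.27553 × 1.070400 = BRL 5,013,764.30.
The quoted forward overvalues MXN, so borrow BRL, buy MXN at spot, deposit the MXN at 6.85%, and sell the proceeds forward at 0.26740.
Profit = 5,168,574.60 − 5,013,764.30 = BRL 154,810.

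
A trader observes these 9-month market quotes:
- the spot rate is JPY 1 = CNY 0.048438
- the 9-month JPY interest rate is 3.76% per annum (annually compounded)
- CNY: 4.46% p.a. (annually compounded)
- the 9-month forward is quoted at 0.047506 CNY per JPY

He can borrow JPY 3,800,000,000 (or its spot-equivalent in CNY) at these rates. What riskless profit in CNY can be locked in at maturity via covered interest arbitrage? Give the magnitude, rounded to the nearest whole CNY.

T = 9/12 years.
Route A — deposit JPY, sell forward: 3,800,000,000 × 1.02806949359 × 0.047506 = CNY 185,589,983.58.
Route B — convert at spot, deposit CNY: 3,800,000,000 × 0.048438 × 1.03326689724 = CNY 190,187,651.48.
The quoted forward undervalues JPY, so borrow JPY, convert to CNY at spot, deposit the CNY at 4.46%, and buy JPY forward at 0.047506 to cover the loan.
Arbitrage profit = |185,589,983.58 − 190,187,651.48| = CNY 4,597,668.

CNY 4,597,668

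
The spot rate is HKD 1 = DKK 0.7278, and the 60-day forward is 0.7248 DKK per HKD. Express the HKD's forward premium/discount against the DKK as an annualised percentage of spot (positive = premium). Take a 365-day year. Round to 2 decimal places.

T = 60/365 years.
Period premium: (0.7248 − 0.7278)/0.7278 = -0.0041220.
Per annum: -0.0041220 / (60/365) = -0.025076 = -2.51%.

-2.51%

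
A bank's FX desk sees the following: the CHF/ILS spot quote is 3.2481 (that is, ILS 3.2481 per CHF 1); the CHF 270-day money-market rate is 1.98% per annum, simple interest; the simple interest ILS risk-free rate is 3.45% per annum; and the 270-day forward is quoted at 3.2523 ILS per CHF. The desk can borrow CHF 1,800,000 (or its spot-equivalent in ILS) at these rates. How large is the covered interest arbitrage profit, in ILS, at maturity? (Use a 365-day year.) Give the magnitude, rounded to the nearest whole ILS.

T = 270/365 years.
Route A — deposit CHF, sell forward: 1,800,000 × 1.014646575 × 3.2523 = ILS 5,939,883.10.
Route B — convert at spot, deposit ILS: 1,800,000 × 3.2481 × 1.025520548 = ILS 5,995,787.93.
The quoted forward undervalues CHF, so borrow CHF, convert to ILS at spot, deposit the ILS at 3.45%, and buy CHF forward at 3.2523 to cover the loan.
Profit = 5,995,787.93 − 5,939,883.10 = ILS 55,905.

ILS 55,905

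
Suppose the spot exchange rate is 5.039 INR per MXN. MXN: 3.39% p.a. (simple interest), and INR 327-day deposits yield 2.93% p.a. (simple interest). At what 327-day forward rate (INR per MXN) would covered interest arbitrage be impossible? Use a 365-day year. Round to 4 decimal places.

T = 327/365 years.
INR growth factor: 1 + 0.0293×327/365 = 1.0262496.
Growth of 1 MXN over T: 1 + 0.0339×327/365 = 1.0303707.
So F = 5.039 × 1.0262496 / 1.0303707 = 5.018846 (INR/MXN).

5.0188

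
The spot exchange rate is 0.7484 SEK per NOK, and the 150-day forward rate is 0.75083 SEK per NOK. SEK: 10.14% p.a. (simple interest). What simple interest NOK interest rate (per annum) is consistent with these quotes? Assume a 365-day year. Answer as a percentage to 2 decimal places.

9.32%

T = 150/365 years.
CIP gives F = S · g_SEK/g_NOK, so g_SEK/g_NOK = 0.75083/0.7484 = 1.0032469.
The SEK side grows by 1 + 0.1014×150/365 = 1.0416712.
Hence g_NOK = 1.0382999.
(1.0382999 − 1)/T = 0.093196, i.e. 9.32%.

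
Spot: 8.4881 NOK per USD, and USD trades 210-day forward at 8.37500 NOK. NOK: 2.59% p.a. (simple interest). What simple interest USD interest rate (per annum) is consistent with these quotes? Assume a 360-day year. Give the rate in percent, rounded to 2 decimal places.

T = 210/360 years.
CIP gives F = S · g_NOK/g_USD, so g_NOK/g_USD = 8.375/8.4881 = 0.9866755.
NOK growth factor: 1 + 0.0259×210/360 = 1.0151083.
That pins the USD growth at 1.0288168.
(1.0288168 − 1)/T = 0.049400, i.e. 4.94%.

4.94%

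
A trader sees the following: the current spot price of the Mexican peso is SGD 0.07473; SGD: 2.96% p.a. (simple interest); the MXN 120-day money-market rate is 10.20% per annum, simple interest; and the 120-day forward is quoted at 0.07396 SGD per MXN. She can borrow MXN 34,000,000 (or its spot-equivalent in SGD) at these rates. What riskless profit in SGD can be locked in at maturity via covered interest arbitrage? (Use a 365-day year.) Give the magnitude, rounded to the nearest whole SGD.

SGD 33,421

T = 120/365 years.
Route A — deposit MXN, sell forward: 34,000,000 × 1.033534247 × 0.07396 = SGD 2,598,966.56.
Route B — convert at spot, deposit SGD: 34,000,000 × 0.07473 × 1.009731507 = SGD 2,565,546.01.
The quoted forward overvalues MXN, so borrow SGD, buy MXN at spot, deposit the MXN at 10.20%, and sell the proceeds forward at 0.07396.
Arbitrage profit = |2,598,966.56 − 2,565,546.01| = SGD 33,421.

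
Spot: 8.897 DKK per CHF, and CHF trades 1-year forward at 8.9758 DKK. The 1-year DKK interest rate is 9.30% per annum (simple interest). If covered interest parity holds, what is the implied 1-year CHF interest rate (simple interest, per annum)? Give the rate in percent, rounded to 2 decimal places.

8.34%

T = 1 year.
CIP gives F = S · g_DKK/g_CHF, so g_DKK/g_CHF = 8.9758/8.897 = 1.0088569.
DKK growth factor: 1 + 0.0930×1 = 1.093000.
So the CHF growth factor = 1.0834044.
r = (1.0834044 − 1)/1 = 0.083404 → 8.34%.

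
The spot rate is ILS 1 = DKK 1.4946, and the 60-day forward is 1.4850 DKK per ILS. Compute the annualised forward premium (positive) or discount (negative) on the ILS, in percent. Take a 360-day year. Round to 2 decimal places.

-3.85%

T = 60/360 years.
Period premium: (1.4850 − 1.4946)/1.4946 = -0.0064231.
×(1/T) gives -3.85% p.a.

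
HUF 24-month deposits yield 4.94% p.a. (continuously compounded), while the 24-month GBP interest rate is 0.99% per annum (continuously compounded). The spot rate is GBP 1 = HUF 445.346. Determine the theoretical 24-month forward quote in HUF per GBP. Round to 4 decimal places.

481.9554

T = 2 years.
HUF accumulates by e^(0.0494×2) = 1.103845508.
GBP growth factor: e^(0.0099×2) = 1.01999732.
So F = 445.346 × 1.103845508 / 1.01999732 = 481.955366 (HUF/GBP).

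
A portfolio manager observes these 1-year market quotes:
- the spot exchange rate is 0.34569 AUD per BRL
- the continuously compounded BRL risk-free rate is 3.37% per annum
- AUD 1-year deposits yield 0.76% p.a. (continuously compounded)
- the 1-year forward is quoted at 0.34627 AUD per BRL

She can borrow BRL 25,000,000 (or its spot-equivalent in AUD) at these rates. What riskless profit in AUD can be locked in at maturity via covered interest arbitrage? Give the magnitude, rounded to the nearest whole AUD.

T = 1 year.
Invest the BRL and cover forward: 25,000,000 × 1.034274278 × 0.34627 = AUD 8,953,453.86.
Convert at spot and invest in AUD: 25,000,000 × 0.34569 × 1.007628953 = AUD 8,708,181.32.
The quoted forward overvalues BRL, so borrow AUD, buy BRL at spot, deposit the BRL at 3.37%, and sell the proceeds forward at 0.34627.
The gap between the two covered legs is AUD 245,273.

AUD 245,273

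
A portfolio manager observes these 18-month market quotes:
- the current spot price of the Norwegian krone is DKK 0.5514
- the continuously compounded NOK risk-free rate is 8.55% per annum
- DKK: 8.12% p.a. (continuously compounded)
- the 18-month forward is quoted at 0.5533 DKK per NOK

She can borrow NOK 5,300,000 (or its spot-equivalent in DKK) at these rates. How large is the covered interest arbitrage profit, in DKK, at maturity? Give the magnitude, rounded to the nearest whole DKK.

DKK 32,808

T = 18/12 years.
Route A — deposit NOK, sell forward: 5,300,000 × 1.136837176 × 0.5533 = DKK 3,333,763.65.
Route B — convert at spot, deposit DKK: 5,300,000 × 0.5514 × 1.129528174 = DKK 3,300,955.73.
The quoted forward overvalues NOK, so borrow DKK, buy NOK at spot, deposit the NOK at 8.55%, and sell the proceeds forward at 0.5533.
The gap between the two covered legs is DKK 32,808.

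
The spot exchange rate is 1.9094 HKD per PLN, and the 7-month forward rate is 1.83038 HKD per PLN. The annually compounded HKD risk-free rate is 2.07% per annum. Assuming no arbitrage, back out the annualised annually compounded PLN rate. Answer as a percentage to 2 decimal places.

9.74%

T = 7/12 years.
CIP gives F = S · g_HKD/g_PLN, so g_HKD/g_PLN = 1.83038/1.9094 = 0.9586153.
HKD growth factor: (1 + 0.0207)^(7/12) = 1.0120234.
That pins the PLN growth at 1.0557138.
Annualise: 1.0557138^(12/7) − 1 = 0.097400 = 9.74%.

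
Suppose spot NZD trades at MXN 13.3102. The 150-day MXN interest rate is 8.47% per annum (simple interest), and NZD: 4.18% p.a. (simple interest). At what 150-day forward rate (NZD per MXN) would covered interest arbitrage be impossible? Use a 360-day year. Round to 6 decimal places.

T = 150/360 years.
MXN growth factor: 1 + 0.0847×150/360 = 1.0352917.
Growth of 1 NZD over T: 1 + 0.0418×150/360 = 1.0174167.
So F = 13.3102 × 1.0352917 / 1.0174167 = 13.54405 (MXN/NZD).
Quoted the other way: 1/13.54405 = 0.073833 NZD per MXN.

0.073833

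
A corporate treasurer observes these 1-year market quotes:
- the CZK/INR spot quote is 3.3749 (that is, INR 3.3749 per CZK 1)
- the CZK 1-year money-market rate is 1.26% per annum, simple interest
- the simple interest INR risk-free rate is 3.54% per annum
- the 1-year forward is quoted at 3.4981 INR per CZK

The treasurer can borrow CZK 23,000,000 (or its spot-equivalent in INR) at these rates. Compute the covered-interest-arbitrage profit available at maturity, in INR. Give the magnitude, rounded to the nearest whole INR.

INR 1,099,506

T = 1 year.
Invest the CZK and cover forward: 23,000,000 × 1.012600 × 3.4981 = INR 81,470,049.38.
Convert at spot and invest in INR: 23,000,000 × 3.3749 × 1.035400 = INR 80,370,543.58.
The quoted forward overvalues CZK, so borrow INR, buy CZK at spot, deposit the CZK at 1.26%, and sell the proceeds forward at 3.4981.
Profit = 81,470,049.38 − 80,370,543.58 = INR 1,099,506.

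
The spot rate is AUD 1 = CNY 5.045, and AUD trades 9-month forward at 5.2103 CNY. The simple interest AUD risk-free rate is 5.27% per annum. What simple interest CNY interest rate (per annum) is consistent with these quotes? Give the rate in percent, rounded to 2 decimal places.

T = 9/12 years.
By CIP, F/S equals the CNY-to-AUD growth ratio: 5.2103/5.045 = 1.0327651.
AUD growth factor: 1 + 0.0527×9/12 = 1.039525.
That pins the CNY growth at 1.0735851.
(1.0735851 − 1)/T = 0.098113, i.e. 9.81%.

9.81%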